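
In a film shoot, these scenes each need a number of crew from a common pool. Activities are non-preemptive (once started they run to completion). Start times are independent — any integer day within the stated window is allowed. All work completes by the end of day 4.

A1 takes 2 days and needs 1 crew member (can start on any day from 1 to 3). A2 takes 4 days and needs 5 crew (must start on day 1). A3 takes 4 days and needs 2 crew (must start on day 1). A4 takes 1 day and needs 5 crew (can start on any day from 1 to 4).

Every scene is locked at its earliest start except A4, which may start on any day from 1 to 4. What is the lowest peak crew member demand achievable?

A4@1: d1:13  d2:8  d3:7  d4:7 → peak 13
A4@2: d1:8  d2:13  d3:7  d4:7 → peak 13
A4@3: d1:8  d2:8  d3:12  d4:7 → peak 12
A4@4: d1:8  d2:8  d3:7  d4:12 → peak 12
Best is A4@3, peak 12.

12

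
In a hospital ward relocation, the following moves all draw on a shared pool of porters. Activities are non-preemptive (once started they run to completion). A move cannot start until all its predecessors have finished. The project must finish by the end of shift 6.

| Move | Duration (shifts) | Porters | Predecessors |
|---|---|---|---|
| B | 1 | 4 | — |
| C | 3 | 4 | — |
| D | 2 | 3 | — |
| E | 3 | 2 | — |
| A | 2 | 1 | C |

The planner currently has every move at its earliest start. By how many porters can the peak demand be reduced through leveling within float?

7

Early-start peak: s1:13  s2:9  s3:6  s4:1  s5:1  s6:0 ⇒ 13.
Leveled (B@1, C@2, D@5, E@1, A@5): s1:6  s2:6  s3:6  s4:4  s5:4  s6:4 ⇒ 6.
Reduction 13 − 6 = 7.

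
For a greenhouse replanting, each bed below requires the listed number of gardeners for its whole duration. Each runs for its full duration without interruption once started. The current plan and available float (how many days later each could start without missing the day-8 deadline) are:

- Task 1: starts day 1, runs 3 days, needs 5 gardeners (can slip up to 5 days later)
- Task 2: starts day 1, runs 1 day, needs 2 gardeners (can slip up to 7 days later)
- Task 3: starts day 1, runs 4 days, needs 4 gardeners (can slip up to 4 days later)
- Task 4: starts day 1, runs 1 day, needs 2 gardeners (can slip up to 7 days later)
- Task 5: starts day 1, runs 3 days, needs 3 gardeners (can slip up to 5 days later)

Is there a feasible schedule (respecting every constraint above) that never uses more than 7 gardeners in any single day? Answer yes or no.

yes

Schedule Task 1@1, Task 2@1, Task 3@4, Task 4@2, Task 5@4: d1:7  d2:7  d3:5  d4:7  d5:7  d6:7  d7:4  d8:0 — peak 7 ≤ 7.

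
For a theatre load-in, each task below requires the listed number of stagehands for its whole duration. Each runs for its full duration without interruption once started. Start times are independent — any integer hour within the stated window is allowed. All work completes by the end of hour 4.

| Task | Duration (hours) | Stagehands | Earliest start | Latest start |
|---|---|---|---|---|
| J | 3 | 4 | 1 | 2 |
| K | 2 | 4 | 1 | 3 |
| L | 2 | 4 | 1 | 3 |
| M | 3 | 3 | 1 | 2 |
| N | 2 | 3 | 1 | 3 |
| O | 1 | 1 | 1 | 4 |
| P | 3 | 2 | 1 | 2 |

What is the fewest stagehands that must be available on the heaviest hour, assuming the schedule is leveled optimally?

16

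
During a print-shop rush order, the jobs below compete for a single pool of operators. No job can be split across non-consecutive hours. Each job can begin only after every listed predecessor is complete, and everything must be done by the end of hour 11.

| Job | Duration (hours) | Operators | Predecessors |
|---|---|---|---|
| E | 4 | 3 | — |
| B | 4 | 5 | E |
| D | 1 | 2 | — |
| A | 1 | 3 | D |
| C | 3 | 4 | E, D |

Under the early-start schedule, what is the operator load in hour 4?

3

At early start, hour 4 has: E.
Demand: 3 = 3.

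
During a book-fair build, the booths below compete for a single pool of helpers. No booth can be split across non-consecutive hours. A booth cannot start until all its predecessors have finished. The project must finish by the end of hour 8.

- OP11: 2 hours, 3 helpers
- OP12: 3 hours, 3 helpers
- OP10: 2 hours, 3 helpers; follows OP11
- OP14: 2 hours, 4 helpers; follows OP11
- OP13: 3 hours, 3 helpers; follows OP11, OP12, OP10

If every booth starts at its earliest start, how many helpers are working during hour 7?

3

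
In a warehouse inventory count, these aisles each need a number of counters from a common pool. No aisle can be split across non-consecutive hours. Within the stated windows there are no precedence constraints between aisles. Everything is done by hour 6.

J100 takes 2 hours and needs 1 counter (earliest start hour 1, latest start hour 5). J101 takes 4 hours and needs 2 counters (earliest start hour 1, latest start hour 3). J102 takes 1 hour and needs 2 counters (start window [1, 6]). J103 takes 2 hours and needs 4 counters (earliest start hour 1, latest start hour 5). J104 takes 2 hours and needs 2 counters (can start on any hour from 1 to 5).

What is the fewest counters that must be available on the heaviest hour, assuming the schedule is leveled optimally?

5

Early-start (J100@1, J101@1, J102@1, J103@1, J104@1) gives peak 11: h1:11  h2:9  h3:2  h4:2  h5:0  h6:0.
Shift J103→5, J104→2.
Schedule J100@1, J101@1, J102@1, J103@5, J104@2: h1:5  h2:5  h3:4  h4:2  h5:4  h6:4 — peak 5.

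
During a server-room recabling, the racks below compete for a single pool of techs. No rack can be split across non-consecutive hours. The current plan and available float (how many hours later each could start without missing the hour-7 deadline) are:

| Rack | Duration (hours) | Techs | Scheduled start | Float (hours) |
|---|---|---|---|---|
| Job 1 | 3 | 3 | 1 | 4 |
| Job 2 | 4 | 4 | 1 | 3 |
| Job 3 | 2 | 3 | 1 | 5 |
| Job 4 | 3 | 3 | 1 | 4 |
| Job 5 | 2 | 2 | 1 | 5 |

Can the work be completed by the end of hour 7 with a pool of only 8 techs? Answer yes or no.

Schedule Job 1@1, Job 2@1, Job 3@4, Job 4@5, Job 5@6: h1:7  h2:7  h3:7  h4:7  h5:6  h6:5  h7:5 — peak 7 ≤ 8.

yes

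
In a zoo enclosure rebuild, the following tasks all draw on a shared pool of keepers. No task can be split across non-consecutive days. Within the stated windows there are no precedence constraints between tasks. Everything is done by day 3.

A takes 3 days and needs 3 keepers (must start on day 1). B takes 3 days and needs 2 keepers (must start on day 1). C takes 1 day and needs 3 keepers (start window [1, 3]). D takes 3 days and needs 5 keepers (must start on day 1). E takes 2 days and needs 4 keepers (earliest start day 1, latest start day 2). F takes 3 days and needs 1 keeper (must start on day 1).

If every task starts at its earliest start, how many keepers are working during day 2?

15

At early start, day 2 has: A, B, D, E, F.
Demand: 3 + 2 + 5 + 4 + 1 = 15.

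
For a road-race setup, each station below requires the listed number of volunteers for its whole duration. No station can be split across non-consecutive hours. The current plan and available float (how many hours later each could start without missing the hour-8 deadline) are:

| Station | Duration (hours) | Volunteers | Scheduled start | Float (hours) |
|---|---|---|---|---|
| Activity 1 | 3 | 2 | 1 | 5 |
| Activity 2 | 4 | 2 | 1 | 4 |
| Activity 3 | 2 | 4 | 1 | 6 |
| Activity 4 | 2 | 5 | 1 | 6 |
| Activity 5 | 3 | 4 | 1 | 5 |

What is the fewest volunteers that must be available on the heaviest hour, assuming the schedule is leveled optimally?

6

Early-start (Activity 1@1, Activity 2@1, Activity 3@1, Activity 4@1, Activity 5@1) gives peak 17: h1:17  h2:17  h3:8  h4:2  h5:0  h6:0  h7:0  h8:0.
Shift Activity 2→3, Activity 4→7, Activity 5→4.
Schedule Activity 1@1, Activity 2@3, Activity 3@1, Activity 4@7, Activity 5@4: h1:6  h2:6  h3:4  h4:6  h5:6  h6:6  h7:5  h8:5 — peak 6.
Total volunteer-hours = 44 over 8 hours ⇒ peak ≥ ⌈44/8⌉ = 6, so 6 is optimal.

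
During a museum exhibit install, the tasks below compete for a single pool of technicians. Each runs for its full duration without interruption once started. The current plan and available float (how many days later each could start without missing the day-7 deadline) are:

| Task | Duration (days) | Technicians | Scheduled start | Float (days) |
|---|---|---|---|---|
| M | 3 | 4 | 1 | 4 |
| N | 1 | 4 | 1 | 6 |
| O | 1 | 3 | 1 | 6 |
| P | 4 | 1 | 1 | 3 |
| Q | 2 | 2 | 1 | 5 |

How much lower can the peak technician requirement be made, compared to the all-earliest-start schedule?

9

Early-start peak: d1:14  d2:7  d3:5  d4:1  d5:0  d6:0  d7:0 ⇒ 14.
Leveled (M@1, N@4, O@5, P@1, Q@5): d1:5  d2:5  d3:5  d4:5  d5:5  d6:2  d7:0 ⇒ 5.
Reduction 14 − 5 = 9.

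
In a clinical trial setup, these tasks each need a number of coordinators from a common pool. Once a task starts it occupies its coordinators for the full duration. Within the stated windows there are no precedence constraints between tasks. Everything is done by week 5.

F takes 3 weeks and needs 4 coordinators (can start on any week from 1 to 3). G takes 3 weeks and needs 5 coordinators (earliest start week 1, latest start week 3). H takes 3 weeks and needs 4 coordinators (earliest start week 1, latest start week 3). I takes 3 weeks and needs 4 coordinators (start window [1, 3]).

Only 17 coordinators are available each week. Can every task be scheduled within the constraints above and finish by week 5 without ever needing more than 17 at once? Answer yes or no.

Schedule F@1, G@1, H@1, I@1: w1:17  w2:17  w3:17  w4:0  w5:0 — peak 17 ≤ 17.

yes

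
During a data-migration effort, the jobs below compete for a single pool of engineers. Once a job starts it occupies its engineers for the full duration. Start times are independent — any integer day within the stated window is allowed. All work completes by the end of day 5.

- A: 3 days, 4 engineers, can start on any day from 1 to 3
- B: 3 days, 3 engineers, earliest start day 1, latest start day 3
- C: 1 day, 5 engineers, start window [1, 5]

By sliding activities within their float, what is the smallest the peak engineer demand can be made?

7

Early-start (A@1, B@1, C@1) gives peak 12: d1:12  d2:7  d3:7  d4:0  d5:0.
Shift C→4.
Schedule A@1, B@1, C@4: d1:7  d2:7  d3:7  d4:5  d5:0 — peak 7.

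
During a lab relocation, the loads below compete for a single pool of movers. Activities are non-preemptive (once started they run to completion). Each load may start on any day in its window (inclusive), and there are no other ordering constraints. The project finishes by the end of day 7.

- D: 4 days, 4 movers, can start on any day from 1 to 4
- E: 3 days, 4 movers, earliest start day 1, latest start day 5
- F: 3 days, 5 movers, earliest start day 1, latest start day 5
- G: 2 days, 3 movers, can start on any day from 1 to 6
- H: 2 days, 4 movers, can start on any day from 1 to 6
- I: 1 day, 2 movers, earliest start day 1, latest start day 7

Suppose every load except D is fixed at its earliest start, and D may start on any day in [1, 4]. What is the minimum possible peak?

18

D@1: d1:22  d2:20  d3:13  d4:4  d5:0  d6:0  d7:0 → peak 22
D@2: d1:18  d2:20  d3:13  d4:4  d5:4  d6:0  d7:0 → peak 20
D@3: d1:18  d2:16  d3:13  d4:4  d5:4  d6:4  d7:0 → peak 18
D@4: d1:18  d2:16  d3:9  d4:4  d5:4  d6:4  d7:4 → peak 18
Best is D@3, peak 18.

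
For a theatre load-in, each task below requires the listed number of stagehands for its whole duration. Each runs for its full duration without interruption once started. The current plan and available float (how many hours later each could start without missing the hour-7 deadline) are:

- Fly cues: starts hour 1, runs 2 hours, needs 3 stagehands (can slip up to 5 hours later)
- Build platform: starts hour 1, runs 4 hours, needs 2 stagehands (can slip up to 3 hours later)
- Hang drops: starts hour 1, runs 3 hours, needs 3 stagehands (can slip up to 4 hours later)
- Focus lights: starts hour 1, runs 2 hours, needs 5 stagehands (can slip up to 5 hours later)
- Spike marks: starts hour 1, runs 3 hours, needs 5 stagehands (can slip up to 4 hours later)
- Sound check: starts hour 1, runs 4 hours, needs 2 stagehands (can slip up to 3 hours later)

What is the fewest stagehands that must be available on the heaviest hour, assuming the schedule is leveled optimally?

9

Early-start (Fly cues@1, Build platform@1, Hang drops@1, Focus lights@1, Spike marks@1, Sound check@1) gives peak 20: h1:20  h2:20  h3:12  h4:4  h5:0  h6:0  h7:0.
Shift Hang drops→5, Focus lights→3, Spike marks→5.
Schedule Fly cues@1, Build platform@1, Hang drops@5, Focus lights@3, Spike marks@5, Sound check@1: h1:7  h2:7  h3:9  h4:9  h5:8  h6:8  h7:8 — peak 9.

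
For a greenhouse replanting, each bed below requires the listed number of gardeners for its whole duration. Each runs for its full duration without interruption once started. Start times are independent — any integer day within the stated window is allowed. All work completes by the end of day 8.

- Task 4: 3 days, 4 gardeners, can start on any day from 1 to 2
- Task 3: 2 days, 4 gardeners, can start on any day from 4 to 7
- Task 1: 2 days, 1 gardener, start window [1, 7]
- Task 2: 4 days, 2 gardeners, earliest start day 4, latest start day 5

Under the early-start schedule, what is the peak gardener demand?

6

Early-start schedule: Task 4@1, Task 3@4, Task 1@1, Task 2@4.
Load per day: day 1: 5, day 2: 5, day 3: 4, day 4: 6, day 5: 6, day 6: 2, day 7: 2, day 8: 0.
Peak is 6.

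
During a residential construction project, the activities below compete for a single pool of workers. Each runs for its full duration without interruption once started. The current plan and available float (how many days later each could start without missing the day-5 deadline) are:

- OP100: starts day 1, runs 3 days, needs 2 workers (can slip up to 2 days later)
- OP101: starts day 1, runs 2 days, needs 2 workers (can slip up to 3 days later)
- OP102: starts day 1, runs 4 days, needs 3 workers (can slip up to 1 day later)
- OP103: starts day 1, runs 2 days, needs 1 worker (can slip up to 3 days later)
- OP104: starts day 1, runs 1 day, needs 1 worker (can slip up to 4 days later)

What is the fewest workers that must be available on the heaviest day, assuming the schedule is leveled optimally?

Early-start (OP100@1, OP101@1, OP102@1, OP103@1, OP104@1) gives peak 9: d1:9  d2:8  d3:5  d4:3  d5:0.
Shift OP101→4, OP104→3.
Schedule OP100@1, OP101@4, OP102@1, OP103@1, OP104@3: d1:6  d2:6  d3:6  d4:5  d5:2 — peak 6.

6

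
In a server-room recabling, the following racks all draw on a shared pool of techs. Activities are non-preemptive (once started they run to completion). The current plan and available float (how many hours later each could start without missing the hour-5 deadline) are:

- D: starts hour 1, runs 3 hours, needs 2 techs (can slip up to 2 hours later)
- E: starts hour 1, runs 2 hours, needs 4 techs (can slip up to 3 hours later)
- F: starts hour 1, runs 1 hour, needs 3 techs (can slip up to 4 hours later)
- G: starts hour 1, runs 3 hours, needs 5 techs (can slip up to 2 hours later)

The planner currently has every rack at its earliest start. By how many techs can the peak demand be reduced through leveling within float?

7

Early-start peak: h1:14  h2:11  h3:7  h4:0  h5:0 ⇒ 14.
Leveled (D@1, E@4, F@4, G@1): h1:7  h2:7  h3:7  h4:7  h5:4 ⇒ 7.
Reduction 14 − 7 = 7.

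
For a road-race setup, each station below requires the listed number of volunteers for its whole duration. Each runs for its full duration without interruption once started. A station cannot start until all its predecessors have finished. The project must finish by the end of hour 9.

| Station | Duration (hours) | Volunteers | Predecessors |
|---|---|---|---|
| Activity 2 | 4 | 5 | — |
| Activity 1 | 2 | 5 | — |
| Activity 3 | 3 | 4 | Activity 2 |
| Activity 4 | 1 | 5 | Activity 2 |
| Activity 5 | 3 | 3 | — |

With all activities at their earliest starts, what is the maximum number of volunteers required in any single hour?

13

Early-start schedule: Activity 2@1, Activity 1@1, Activity 3@5, Activity 4@5, Activity 5@1.
Load per hour: hour 1: 13, hour 2: 13, hour 3: 8, hour 4: 5, hour 5: 9, hour 6: 4, hour 7: 4, hour 8: 0, hour 9: 0.
Peak is 13.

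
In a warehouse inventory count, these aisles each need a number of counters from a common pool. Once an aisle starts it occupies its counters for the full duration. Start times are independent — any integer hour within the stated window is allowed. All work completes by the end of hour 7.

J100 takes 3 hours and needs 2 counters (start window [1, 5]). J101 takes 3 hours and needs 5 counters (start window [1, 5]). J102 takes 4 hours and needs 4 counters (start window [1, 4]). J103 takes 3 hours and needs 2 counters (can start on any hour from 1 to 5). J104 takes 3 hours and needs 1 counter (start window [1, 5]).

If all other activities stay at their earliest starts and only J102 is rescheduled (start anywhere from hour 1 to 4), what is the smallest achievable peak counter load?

J102@1: h1:14  h2:14  h3:14  h4:4  h5:0  h6:0  h7:0 → peak 14
J102@2: h1:10  h2:14  h3:14  h4:4  h5:4  h6:0  h7:0 → peak 14
J102@3: h1:10  h2:10  h3:14  h4:4  h5:4  h6:4  h7:0 → peak 14
J102@4: h1:10  h2:10  h3:10  h4:4  h5:4  h6:4  h7:4 → peak 10
Best is J102@4, peak 10.

10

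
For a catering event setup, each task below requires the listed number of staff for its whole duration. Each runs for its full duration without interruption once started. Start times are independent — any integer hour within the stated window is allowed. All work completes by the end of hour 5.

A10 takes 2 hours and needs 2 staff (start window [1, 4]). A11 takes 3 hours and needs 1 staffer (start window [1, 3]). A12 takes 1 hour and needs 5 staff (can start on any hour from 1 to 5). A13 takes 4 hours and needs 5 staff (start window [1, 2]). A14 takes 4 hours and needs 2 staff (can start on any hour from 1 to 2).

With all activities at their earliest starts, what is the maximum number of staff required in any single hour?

Early-start schedule: A10@1, A11@1, A12@1, A13@1, A14@1.
Load per hour: hour 1: 15, hour 2: 10, hour 3: 8, hour 4: 7, hour 5: 0.
Peak is 15.

15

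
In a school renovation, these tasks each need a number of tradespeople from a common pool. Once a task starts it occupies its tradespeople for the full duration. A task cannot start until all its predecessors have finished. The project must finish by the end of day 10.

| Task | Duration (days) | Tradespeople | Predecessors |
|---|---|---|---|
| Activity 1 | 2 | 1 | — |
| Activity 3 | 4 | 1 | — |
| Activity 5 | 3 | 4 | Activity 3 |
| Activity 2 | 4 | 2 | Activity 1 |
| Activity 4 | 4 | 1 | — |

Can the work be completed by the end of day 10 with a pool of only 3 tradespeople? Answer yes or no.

The minimum achievable peak is 4; 3 < 4, so no feasible schedule stays within the cap.

no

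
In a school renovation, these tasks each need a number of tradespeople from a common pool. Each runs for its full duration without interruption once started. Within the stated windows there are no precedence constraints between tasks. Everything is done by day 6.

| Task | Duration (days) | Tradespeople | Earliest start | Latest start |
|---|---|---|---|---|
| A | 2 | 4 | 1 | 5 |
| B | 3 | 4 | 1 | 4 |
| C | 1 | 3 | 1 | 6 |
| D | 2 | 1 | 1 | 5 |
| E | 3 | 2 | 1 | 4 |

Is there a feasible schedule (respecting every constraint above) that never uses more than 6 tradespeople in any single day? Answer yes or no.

Schedule A@1, B@3, C@6, D@1, E@3: d1:5  d2:5  d3:6  d4:6  d5:6  d6:3 — peak 6 ≤ 6.

yes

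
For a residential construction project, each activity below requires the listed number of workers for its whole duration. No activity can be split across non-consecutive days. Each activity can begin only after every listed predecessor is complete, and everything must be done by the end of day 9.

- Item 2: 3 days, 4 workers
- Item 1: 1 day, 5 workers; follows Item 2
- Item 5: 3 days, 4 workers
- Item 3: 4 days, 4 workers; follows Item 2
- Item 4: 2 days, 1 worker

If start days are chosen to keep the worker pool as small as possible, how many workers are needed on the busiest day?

Early-start (Item 2@1, Item 1@4, Item 5@1, Item 3@4, Item 4@1) gives peak 9: d1:9  d2:9  d3:8  d4:9  d5:4  d6:4  d7:4  d8:0  d9:0.
Shift Item 3→5, Item 4→4.
Schedule Item 2@1, Item 1@4, Item 5@1, Item 3@5, Item 4@4: d1:8  d2:8  d3:8  d4:6  d5:5  d6:4  d7:4  d8:4  d9:0 — peak 8.

8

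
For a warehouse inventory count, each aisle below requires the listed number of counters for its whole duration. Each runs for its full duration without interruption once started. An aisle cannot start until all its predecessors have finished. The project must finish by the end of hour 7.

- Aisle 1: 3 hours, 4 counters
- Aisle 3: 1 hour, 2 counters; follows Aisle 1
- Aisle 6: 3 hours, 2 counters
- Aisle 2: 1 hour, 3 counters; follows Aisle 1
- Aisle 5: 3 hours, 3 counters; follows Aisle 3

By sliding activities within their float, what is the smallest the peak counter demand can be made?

5

Early-start (Aisle 1@1, Aisle 3@4, Aisle 6@1, Aisle 2@4, Aisle 5@5) gives peak 6: h1:6  h2:6  h3:6  h4:5  h5:3  h6:3  h7:3.
Shift Aisle 6→5.
Schedule Aisle 1@1, Aisle 3@4, Aisle 6@5, Aisle 2@4, Aisle 5@5: h1:4  h2:4  h3:4  h4:5  h5:5  h6:5  h7:5 — peak 5.
Total counter-hours = 32 over 7 hours ⇒ peak ≥ ⌈32/7⌉ = 5, so 5 is optimal.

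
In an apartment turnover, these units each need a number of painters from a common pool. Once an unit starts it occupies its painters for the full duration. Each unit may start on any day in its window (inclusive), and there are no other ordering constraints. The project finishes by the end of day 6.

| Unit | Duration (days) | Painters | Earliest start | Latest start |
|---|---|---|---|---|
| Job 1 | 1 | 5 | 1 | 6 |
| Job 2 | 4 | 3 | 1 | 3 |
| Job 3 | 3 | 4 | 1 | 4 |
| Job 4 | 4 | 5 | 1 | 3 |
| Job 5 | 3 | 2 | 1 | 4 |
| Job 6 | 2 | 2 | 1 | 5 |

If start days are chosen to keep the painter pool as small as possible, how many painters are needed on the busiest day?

12

Early-start (Job 1@1, Job 2@1, Job 3@1, Job 4@1, Job 5@1, Job 6@1) gives peak 21: d1:21  d2:16  d3:14  d4:8  d5:0  d6:0.
Shift Job 4→2, Job 5→4, Job 6→4.
Schedule Job 1@1, Job 2@1, Job 3@1, Job 4@2, Job 5@4, Job 6@4: d1:12  d2:12  d3:12  d4:12  d5:9  d6:2 — peak 12.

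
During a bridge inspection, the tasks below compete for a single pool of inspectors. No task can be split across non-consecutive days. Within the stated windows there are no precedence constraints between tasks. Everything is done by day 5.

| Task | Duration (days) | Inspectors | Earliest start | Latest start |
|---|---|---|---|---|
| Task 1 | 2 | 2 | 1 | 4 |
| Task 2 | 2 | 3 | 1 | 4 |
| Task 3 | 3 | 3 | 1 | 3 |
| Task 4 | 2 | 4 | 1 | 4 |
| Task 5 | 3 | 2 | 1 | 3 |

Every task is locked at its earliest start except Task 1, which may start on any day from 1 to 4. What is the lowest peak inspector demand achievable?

Task 1@1: d1:14  d2:14  d3:5  d4:0  d5:0 → peak 14
Task 1@2: d1:12  d2:14  d3:7  d4:0  d5:0 → peak 14
Task 1@3: d1:12  d2:12  d3:7  d4:2  d5:0 → peak 12
Task 1@4: d1:12  d2:12  d3:5  d4:2  d5:2 → peak 12
Best is Task 1@3, peak 12.

12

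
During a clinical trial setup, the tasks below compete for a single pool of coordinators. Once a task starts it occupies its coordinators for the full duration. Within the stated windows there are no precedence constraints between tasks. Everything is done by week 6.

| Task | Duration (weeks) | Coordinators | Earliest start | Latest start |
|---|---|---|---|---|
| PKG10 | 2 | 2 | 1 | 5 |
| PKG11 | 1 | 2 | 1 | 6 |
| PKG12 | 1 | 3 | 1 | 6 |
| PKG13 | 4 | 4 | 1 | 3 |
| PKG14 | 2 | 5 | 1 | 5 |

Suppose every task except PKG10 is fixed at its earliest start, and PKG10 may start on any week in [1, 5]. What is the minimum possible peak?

PKG10@1: w1:16  w2:11  w3:4  w4:4  w5:0  w6:0 → peak 16
PKG10@2: w1:14  w2:11  w3:6  w4:4  w5:0  w6:0 → peak 14
PKG10@3: w1:14  w2:9  w3:6  w4:6  w5:0  w6:0 → peak 14
PKG10@4: w1:14  w2:9  w3:4  w4:6  w5:2  w6:0 → peak 14
PKG10@5: w1:14  w2:9  w3:4  w4:4  w5:2  w6:2 → peak 14
Best is PKG10@2, peak 14.

14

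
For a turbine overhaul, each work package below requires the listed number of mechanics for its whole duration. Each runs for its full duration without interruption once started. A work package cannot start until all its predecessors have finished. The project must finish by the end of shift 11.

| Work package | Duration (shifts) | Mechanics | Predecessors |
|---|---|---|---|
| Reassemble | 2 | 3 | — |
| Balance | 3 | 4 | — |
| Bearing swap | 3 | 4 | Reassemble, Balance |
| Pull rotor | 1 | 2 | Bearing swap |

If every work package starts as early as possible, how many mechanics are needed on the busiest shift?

Early-start schedule: Reassemble@1, Balance@1, Bearing swap@4, Pull rotor@7.
Load per shift: shift 1: 7, shift 2: 7, shift 3: 4, shift 4: 4, shift 5: 4, shift 6: 4, shift 7: 2, shift 8: 0, shift 9: 0, shift 10: 0, shift 11: 0.
Peak is 7.

7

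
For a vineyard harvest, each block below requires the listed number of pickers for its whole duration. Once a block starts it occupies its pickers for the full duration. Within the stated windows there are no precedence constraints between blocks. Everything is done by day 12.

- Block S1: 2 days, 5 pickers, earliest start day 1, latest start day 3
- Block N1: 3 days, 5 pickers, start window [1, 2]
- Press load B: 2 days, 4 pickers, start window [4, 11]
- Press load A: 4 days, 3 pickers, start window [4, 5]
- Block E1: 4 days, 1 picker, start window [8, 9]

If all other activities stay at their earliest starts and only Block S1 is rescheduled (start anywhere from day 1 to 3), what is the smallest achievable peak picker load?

10

Block S1@1: d1:10  d2:10  d3:5  d4:7  d5:7  d6:3  d7:3  d8:1  d9:1  d10:1  d11:1  d12:0 → peak 10
Block S1@2: d1:5  d2:10  d3:10  d4:7  d5:7  d6:3  d7:3  d8:1  d9:1  d10:1  d11:1  d12:0 → peak 10
Block S1@3: d1:5  d2:5  d3:10  d4:12  d5:7  d6:3  d7:3  d8:1  d9:1  d10:1  d11:1  d12:0 → peak 12
Best is Block S1@1, peak 10.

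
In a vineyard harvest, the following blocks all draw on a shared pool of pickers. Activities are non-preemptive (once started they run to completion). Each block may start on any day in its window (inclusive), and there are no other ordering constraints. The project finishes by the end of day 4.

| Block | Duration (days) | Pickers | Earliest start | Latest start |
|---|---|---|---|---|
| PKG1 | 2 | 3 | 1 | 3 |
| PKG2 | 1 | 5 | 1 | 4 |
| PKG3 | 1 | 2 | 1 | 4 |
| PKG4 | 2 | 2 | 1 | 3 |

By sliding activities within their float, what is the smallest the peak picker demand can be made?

5

Early-start (PKG1@1, PKG2@1, PKG3@1, PKG4@1) gives peak 12: d1:12  d2:5  d3:0  d4:0.
Shift PKG2→3, PKG3→4.
Schedule PKG1@1, PKG2@3, PKG3@4, PKG4@1: d1:5  d2:5  d3:5  d4:2 — peak 5.
Total picker-days = 17 over 4 days ⇒ peak ≥ ⌈17/4⌉ = 5, so 5 is optimal.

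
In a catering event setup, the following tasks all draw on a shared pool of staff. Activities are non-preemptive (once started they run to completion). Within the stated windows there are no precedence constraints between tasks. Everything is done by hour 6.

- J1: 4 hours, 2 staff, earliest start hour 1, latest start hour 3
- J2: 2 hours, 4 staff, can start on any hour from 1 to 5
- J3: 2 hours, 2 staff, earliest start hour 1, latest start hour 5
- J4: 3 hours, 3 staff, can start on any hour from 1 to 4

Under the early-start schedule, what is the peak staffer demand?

11

Early-start schedule: J1@1, J2@1, J3@1, J4@1.
Load per hour: hour 1: 11, hour 2: 11, hour 3: 5, hour 4: 2, hour 5: 0, hour 6: 0.
Peak is 11.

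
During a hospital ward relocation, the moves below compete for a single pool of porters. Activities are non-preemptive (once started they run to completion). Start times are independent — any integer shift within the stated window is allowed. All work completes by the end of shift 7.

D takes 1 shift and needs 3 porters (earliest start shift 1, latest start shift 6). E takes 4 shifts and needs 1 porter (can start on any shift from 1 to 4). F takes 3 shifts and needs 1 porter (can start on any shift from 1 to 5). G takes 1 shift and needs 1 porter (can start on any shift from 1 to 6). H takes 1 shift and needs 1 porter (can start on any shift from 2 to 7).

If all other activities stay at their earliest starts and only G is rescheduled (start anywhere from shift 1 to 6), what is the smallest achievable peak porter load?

5

G@1: s1:6  s2:3  s3:2  s4:1  s5:0  s6:0  s7:0 → peak 6
G@2: s1:5  s2:4  s3:2  s4:1  s5:0  s6:0  s7:0 → peak 5
G@3: s1:5  s2:3  s3:3  s4:1  s5:0  s6:0  s7:0 → peak 5
G@4: s1:5  s2:3  s3:2  s4:2  s5:0  s6:0  s7:0 → peak 5
G@5: s1:5  s2:3  s3:2  s4:1  s5:1  s6:0  s7:0 → peak 5
G@6: s1:5  s2:3  s3:2  s4:1  s5:0  s6:1  s7:0 → peak 5
Best is G@2, peak 5.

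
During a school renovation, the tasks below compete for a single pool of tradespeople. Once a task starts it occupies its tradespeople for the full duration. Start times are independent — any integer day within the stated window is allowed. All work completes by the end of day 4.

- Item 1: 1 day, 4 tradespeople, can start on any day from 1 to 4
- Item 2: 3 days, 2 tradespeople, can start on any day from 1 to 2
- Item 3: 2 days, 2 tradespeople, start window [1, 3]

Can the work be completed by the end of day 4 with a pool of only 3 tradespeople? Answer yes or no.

Total tradesperson-days = 14; over 4 days the average is 14/4 > 3, so some day must exceed 3.

no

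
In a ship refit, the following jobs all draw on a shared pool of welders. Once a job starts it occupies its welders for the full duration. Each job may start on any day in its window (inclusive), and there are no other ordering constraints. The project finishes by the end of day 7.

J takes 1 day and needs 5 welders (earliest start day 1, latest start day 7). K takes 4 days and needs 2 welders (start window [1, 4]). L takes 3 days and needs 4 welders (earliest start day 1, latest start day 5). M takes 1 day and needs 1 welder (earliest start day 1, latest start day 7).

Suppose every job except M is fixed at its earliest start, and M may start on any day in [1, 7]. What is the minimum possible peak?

11

M@1: d1:12  d2:6  d3:6  d4:2  d5:0  d6:0  d7:0 → peak 12
M@2: d1:11  d2:7  d3:6  d4:2  d5:0  d6:0  d7:0 → peak 11
M@3: d1:11  d2:6  d3:7  d4:2  d5:0  d6:0  d7:0 → peak 11
M@4: d1:11  d2:6  d3:6  d4:3  d5:0  d6:0  d7:0 → peak 11
M@5: d1:11  d2:6  d3:6  d4:2  d5:1  d6:0  d7:0 → peak 11
M@6: d1:11  d2:6  d3:6  d4:2  d5:0  d6:1  d7:0 → peak 11
M@7: d1:11  d2:6  d3:6  d4:2  d5:0  d6:0  d7:1 → peak 11
Best is M@2, peak 11.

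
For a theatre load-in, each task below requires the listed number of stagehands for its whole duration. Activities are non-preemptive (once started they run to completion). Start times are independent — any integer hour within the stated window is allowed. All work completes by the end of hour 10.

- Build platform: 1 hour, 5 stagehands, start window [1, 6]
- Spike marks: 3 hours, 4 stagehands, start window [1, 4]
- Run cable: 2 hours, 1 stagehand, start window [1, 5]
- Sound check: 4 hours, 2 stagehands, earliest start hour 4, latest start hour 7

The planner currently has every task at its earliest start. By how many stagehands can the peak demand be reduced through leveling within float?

5

Early-start peak: h1:10  h2:5  h3:4  h4:2  h5:2  h6:2  h7:2  h8:0  h9:0  h10:0 ⇒ 10.
Leveled (Build platform@1, Spike marks@2, Run cable@2, Sound check@5): h1:5  h2:5  h3:5  h4:4  h5:2  h6:2  h7:2  h8:2  h9:0  h10:0 ⇒ 5.
Reduction 10 − 5 = 5.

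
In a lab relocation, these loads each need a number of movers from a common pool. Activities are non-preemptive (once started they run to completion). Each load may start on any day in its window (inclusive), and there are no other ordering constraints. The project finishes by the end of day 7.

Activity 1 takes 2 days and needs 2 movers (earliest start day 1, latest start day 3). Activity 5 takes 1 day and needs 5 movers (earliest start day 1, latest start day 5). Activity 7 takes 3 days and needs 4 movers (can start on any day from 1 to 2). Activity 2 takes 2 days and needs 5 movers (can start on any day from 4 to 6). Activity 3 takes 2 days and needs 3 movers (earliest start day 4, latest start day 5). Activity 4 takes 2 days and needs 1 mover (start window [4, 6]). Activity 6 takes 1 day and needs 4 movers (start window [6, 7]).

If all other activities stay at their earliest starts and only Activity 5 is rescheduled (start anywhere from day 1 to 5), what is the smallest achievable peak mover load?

9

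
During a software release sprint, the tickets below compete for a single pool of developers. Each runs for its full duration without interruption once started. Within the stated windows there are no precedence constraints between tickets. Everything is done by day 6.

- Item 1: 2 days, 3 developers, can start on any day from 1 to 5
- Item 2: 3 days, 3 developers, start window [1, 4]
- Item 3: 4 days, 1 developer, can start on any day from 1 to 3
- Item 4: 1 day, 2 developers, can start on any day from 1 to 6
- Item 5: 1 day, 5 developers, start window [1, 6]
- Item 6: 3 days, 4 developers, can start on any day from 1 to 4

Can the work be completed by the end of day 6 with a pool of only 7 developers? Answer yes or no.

no

The minimum achievable peak is 8; 7 < 8, so no feasible schedule stays within the cap.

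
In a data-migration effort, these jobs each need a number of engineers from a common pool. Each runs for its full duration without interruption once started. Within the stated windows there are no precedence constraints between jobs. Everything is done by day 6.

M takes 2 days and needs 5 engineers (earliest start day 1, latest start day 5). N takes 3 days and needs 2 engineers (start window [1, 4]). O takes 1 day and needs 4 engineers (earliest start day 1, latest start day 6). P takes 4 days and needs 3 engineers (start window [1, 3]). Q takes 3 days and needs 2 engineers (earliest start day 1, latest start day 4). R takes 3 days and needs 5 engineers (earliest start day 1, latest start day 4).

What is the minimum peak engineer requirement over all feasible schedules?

Early-start (M@1, N@1, O@1, P@1, Q@1, R@1) gives peak 21: d1:21  d2:17  d3:12  d4:3  d5:0  d6:0.
Shift O→3, Q→4, R→4.
Schedule M@1, N@1, O@3, P@1, Q@4, R@4: d1:10  d2:10  d3:9  d4:10  d5:7  d6:7 — peak 10.

10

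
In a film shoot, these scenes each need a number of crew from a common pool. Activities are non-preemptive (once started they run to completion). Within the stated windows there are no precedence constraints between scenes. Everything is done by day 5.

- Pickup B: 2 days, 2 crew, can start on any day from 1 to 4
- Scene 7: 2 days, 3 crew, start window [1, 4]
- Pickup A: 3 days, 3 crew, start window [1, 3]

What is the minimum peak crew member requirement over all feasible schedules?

Early-start (Pickup B@1, Scene 7@1, Pickup A@1) gives peak 8: d1:8  d2:8  d3:3  d4:0  d5:0.
Shift Pickup A→3.
Schedule Pickup B@1, Scene 7@1, Pickup A@3: d1:5  d2:5  d3:3  d4:3  d5:3 — peak 5.

5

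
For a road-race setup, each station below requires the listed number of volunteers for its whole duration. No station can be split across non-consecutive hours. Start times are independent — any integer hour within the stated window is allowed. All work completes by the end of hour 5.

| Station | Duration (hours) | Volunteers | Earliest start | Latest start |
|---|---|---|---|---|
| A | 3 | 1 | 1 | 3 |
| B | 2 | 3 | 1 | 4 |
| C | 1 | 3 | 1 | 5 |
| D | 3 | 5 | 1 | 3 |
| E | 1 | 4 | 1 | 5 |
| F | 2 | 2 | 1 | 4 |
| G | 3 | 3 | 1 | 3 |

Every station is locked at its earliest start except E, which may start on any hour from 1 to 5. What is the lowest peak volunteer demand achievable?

E@1: h1:21  h2:14  h3:9  h4:0  h5:0 → peak 21
E@2: h1:17  h2:18  h3:9  h4:0  h5:0 → peak 18
E@3: h1:17  h2:14  h3:13  h4:0  h5:0 → peak 17
E@4: h1:17  h2:14  h3:9  h4:4  h5:0 → peak 17
E@5: h1:17  h2:14  h3:9  h4:0  h5:4 → peak 17
Best is E@3, peak 17.

17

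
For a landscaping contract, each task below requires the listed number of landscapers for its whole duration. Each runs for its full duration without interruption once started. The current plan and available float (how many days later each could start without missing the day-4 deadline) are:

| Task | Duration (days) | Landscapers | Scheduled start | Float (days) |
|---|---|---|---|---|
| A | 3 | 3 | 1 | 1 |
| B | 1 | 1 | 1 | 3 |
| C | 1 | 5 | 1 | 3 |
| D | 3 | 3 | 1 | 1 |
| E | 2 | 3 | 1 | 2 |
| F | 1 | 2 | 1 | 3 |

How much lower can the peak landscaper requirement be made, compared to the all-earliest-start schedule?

Early-start peak: d1:17  d2:9  d3:6  d4:0 ⇒ 17.
Leveled (A@1, B@1, C@1, D@2, E@2, F@4): d1:9  d2:9  d3:9  d4:5 ⇒ 9.
Reduction 17 − 9 = 8.

8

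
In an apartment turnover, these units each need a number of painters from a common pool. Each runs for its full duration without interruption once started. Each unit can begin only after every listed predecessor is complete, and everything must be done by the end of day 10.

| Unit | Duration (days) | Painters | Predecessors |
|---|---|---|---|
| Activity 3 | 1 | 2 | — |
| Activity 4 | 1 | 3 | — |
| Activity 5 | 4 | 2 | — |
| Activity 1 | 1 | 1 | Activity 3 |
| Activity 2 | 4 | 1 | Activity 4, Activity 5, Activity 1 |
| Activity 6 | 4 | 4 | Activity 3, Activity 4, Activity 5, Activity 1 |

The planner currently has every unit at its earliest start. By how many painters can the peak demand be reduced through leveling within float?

2

Early-start peak: d1:7  d2:3  d3:2  d4:2  d5:5  d6:5  d7:5  d8:5  d9:0  d10:0 ⇒ 7.
Leveled (Activity 3@1, Activity 4@1, Activity 5@2, Activity 1@2, Activity 2@6, Activity 6@6): d1:5  d2:3  d3:2  d4:2  d5:2  d6:5  d7:5  d8:5  d9:5  d10:0 ⇒ 5.
Reduction 7 − 5 = 2.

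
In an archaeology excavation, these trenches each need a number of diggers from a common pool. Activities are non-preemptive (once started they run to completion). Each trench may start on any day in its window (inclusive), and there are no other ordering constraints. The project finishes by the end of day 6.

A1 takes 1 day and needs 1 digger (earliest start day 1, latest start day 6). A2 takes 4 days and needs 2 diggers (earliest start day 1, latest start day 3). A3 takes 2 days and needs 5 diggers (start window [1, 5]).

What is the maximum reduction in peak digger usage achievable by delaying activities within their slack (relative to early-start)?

Early-start peak: d1:8  d2:7  d3:2  d4:2  d5:0  d6:0 ⇒ 8.
Leveled (A1@1, A2@1, A3@5): d1:3  d2:2  d3:2  d4:2  d5:5  d6:5 ⇒ 5.
Reduction 8 − 5 = 3.

3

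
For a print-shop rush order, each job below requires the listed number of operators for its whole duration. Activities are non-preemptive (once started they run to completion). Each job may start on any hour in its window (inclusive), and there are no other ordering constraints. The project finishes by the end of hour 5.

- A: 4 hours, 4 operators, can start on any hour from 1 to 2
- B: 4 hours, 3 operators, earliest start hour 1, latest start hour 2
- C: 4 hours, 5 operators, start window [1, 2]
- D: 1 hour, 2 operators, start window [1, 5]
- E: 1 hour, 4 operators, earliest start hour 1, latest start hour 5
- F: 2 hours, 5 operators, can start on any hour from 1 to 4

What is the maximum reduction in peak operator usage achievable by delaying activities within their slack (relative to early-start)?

Early-start peak: h1:23  h2:17  h3:12  h4:12  h5:0 ⇒ 23.
Leveled (A@1, B@1, C@1, D@1, E@2, F@3): h1:14  h2:16  h3:17  h4:17  h5:0 ⇒ 17.
Reduction 23 − 17 = 6.

6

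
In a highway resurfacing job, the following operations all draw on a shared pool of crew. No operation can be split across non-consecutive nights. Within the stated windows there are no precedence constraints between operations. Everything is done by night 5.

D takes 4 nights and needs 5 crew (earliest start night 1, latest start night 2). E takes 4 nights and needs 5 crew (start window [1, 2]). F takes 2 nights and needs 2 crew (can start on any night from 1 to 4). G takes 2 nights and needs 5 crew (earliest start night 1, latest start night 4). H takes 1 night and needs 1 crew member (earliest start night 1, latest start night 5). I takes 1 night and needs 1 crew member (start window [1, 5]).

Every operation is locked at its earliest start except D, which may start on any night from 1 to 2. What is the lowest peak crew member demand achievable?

D@1: n1:19  n2:17  n3:10  n4:10  n5:0 → peak 19
D@2: n1:14  n2:17  n3:10  n4:10  n5:5 → peak 17
Best is D@2, peak 17.

17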